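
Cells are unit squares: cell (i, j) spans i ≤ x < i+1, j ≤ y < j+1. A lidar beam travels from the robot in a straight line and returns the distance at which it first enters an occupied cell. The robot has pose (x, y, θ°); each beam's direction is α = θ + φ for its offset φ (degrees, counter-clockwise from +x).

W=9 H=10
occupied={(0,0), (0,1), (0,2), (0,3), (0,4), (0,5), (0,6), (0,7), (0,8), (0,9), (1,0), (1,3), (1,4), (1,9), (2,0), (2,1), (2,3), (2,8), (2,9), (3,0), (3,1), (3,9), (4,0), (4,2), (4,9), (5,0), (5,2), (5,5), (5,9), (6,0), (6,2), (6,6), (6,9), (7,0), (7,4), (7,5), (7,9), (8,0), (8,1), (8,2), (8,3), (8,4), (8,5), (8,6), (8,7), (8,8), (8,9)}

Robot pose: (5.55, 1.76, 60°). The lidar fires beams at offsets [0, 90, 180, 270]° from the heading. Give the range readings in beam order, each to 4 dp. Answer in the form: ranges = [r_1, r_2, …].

ranges = [0.2771, 0.4800, 0.8776, 1.5200]

beam 1: φ=0°, α=60°
  d=(0.5000,0.8660)  start (5,1)  tX=0.9000 tY=0.2771  stride 1/|dx|=2.0000 1/|dy|=1.1547
    cross y-line → (5,2), t=0.2771 (wall)
  → r_1 = 0.2771
beam 2: φ=90°, α=150°
  d=(-0.8660,0.5000)  start (5,1)  tX=0.6351 tY=0.4800  stride 1/|dx|=1.1547 1/|dy|=2.0000
    cross y-line → (5,2), t=0.4800 (wall)
  → r_2 = 0.4800
beam 3: φ=180°, α=240°
  d=(-0.5000,-0.8660)  start (5,1)  tX=1.1000 tY=0.8776  stride 1/|dx|=2.0000 1/|dy|=1.1547
    cross y-line → (5,0), t=0.8776 (wall)
  → r_3 = 0.8776
beam 4: φ=270°, α=330°
  d=(0.8660,-0.5000)  start (5,1)  tX=0.5196 tY=1.5200  stride 1/|dx|=1.1547 1/|dy|=2.0000
    cross x-line → (6,1), t=0.5196
    cross y-line → (6,0), t=1.5200 (wall)
  → r_4 = 1.5200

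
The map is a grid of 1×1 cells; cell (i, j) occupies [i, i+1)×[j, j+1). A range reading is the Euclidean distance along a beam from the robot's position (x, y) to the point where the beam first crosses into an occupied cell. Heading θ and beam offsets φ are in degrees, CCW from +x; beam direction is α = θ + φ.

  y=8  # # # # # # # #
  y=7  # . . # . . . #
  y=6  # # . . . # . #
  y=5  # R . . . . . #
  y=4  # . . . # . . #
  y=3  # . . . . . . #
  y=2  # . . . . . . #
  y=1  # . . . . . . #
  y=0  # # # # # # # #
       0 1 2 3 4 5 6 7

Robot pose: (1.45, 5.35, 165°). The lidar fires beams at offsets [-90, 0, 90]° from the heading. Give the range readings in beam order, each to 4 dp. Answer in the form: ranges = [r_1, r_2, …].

beam 1: φ=-90°, α=75°
  cosα=0.2588 sinα=0.9659 | (1,5) | tMaxX 2.1250 tMaxY 0.6729 | tΔX 3.8637 tΔY 1.0353
    t=0.6729 [y] (1,6) — stop
  → r_1 = 0.6729
beam 2: φ=0°, α=165°
  cosα=-0.9659 sinα=0.2588 | (1,5) | tMaxX 0.4659 tMaxY 2.5114 | tΔX 1.0353 tΔY 3.8637
    t=0.4659 [x] (0,5) — stop
  → r_2 = 0.4659
beam 3: φ=90°, α=255°
  cosα=-0.2588 sinα=-0.9659 | (1,5) | tMaxX 1.7387 tMaxY 0.3623 | tΔX 3.8637 tΔY 1.0353
    t=0.3623 [y] (1,4)
    t=1.3976 [y] (1,3)
    t=1.7387 [x] (0,3) — stop
  → r_3 = 1.7387

ranges = [0.6729, 0.4659, 1.7387]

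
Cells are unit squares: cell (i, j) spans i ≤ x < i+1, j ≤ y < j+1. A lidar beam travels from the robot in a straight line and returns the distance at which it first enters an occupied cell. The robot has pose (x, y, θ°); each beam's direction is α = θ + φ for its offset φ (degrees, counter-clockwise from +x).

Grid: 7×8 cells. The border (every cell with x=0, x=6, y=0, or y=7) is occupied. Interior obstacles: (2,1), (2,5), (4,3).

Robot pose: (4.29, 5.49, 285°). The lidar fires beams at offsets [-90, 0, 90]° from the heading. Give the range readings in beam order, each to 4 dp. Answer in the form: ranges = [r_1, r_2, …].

beam 1: φ=-90°, α=195°
  d=(-0.9659,-0.2588)  start (4,5)  tX=0.3002 tY=1.8932  stride 1/|dx|=1.0353 1/|dy|=3.8637
    cross x-line → (3,5), t=0.3002
    cross x-line → (2,5), t=1.3355 (wall)
  → r_1 = 1.3355
beam 2: φ=0°, α=285°
  d=(0.2588,-0.9659)  start (4,5)  tX=2.7432 tY=0.5073  stride 1/|dx|=3.8637 1/|dy|=1.0353
    cross y-line → (4,4), t=0.5073
    cross y-line → (4,3), t=1.5426 (wall)
  → r_2 = 1.5426
beam 3: φ=90°, α=15°
  d=(0.9659,0.2588)  start (4,5)  tX=0.7350 tY=1.9705  stride 1/|dx|=1.0353 1/|dy|=3.8637
    cross x-line → (5,5), t=0.7350
    cross x-line → (6,5), t=1.7703 (wall)
  → r_3 = 1.7703

ranges = [1.3355, 1.5426, 1.7703]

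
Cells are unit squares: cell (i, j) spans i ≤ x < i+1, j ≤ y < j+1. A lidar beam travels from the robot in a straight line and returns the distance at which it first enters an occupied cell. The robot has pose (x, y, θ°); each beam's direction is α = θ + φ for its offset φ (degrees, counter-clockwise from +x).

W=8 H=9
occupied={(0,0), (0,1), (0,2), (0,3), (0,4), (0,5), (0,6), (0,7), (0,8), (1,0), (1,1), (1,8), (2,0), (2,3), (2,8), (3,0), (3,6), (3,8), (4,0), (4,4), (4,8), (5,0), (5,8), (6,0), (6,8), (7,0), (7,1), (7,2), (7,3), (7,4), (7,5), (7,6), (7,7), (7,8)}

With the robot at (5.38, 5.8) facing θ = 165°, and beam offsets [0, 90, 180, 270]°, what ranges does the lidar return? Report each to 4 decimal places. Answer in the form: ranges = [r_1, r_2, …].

ranges = [1.4287, 1.4682, 1.6771, 2.2776]

beam 1: φ=0°, α=165°
  d=(-0.9659,0.2588)  start (5,5)  tX=0.3934 tY=0.7727  stride 1/|dx|=1.0353 1/|dy|=3.8637
    cross x-line → (4,5), t=0.3934
    cross y-line → (4,6), t=0.7727
    cross x-line → (3,6), t=1.4287 (wall)
  → r_1 = 1.4287
beam 2: φ=90°, α=255°
  d=(-0.2588,-0.9659)  start (5,5)  tX=1.4682 tY=0.8282  stride 1/|dx|=3.8637 1/|dy|=1.0353
    cross y-line → (5,4), t=0.8282
    cross x-line → (4,4), t=1.4682 (wall)
  → r_2 = 1.4682
beam 3: φ=180°, α=345°
  d=(0.9659,-0.2588)  start (5,5)  tX=0.6419 tY=3.0910  stride 1/|dx|=1.0353 1/|dy|=3.8637
    cross x-line → (6,5), t=0.6419
    cross x-line → (7,5), t=1.6771 (wall)
  → r_3 = 1.6771
beam 4: φ=270°, α=75°
  d=(0.2588,0.9659)  start (5,5)  tX=2.3955 tY=0.2071  stride 1/|dx|=3.8637 1/|dy|=1.0353
    cross y-line → (5,6), t=0.2071
    cross y-line → (5,7), t=1.2423
    cross y-line → (5,8), t=2.2776 (wall)
  → r_4 = 2.2776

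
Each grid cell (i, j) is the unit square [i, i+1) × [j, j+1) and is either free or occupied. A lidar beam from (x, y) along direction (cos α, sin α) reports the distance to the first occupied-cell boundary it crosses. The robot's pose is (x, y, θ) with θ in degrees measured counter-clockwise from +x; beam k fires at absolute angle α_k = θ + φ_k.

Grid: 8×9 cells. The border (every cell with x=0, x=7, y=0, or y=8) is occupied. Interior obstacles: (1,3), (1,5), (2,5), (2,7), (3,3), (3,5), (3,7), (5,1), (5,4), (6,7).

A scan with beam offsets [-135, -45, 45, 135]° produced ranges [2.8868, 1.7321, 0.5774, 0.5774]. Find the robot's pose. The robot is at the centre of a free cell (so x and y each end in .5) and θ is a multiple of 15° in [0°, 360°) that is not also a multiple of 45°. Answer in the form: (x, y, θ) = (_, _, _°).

The pose lattice has 32·16 = 512 candidates. Test each by forward raycasting.
  (3.5, 4.5, 75°): beam 1 = 0.5774 ≠ 2.8868 ✗
  (4.5, 7.5, 255°): beam 1 = 0.5774 ≠ 2.8868 ✗
  (2.5, 1.5, 195°): beam 1 = 1.7321 ≠ 2.8868 ✗
  (5.5, 3.5, 285°): beam 1 = 3.0000 ≠ 2.8868 ✗
  …
  (6.5, 6.5, 285°): r_1=2.8868, r_2=1.7321, r_3=0.5774, r_4=0.5774 — all match ✓
No second candidate reproduces the full scan.

(x, y, θ) = (6.5, 6.5, 285°)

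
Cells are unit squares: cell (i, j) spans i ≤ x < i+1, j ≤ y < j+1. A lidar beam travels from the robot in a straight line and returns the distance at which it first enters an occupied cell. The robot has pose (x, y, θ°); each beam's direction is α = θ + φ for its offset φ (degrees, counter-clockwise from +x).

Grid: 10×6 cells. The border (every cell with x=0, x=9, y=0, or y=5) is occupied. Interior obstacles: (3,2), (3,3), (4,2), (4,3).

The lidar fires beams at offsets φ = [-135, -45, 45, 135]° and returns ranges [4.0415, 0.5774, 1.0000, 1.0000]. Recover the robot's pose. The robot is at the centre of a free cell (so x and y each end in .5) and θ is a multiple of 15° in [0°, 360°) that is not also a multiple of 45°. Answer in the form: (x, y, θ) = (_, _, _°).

Enumerate (i+0.5, j+0.5, θ) over the 28 free cells and 16 admissible headings. For each, cast all 4 beams and compare to the given ranges.
  (5.5, 2.5, 60°): beam 1 = 1.5529 ≠ 4.0415 ✗
  (7.5, 1.5, 105°): beam 1 = 1.0000 ≠ 4.0415 ✗
  (6.5, 2.5, 15°): beam 1 = 1.7321 ≠ 4.0415 ✗
  (8.5, 1.5, 210°): beam 1 = 1.9319 ≠ 4.0415 ✗
  (7.5, 3.5, 120°): beam 1 = 1.5529 ≠ 4.0415 ✗
  …
  (5.5, 4.5, 105°): r_1=4.0415, r_2=0.5774, r_3=1.0000, r_4=1.0000 — all match ✓
Unique over the lattice → pose = (5.5, 4.5, 105°).

(x, y, θ) = (5.5, 4.5, 105°)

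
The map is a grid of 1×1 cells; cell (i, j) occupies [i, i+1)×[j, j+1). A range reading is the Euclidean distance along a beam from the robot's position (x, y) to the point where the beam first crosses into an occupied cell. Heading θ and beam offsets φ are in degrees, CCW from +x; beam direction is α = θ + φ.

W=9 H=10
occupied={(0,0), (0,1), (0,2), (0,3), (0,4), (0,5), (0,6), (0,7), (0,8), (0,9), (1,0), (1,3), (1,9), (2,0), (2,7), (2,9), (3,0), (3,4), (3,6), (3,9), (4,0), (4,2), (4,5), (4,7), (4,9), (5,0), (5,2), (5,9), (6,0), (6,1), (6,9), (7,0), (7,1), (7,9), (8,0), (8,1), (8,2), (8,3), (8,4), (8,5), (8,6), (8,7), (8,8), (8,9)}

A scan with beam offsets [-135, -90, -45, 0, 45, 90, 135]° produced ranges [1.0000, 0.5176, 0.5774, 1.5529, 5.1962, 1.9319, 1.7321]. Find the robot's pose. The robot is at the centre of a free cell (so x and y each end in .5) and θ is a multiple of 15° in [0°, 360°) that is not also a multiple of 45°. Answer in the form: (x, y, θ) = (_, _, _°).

Candidates: 46 free-cell centres × 16 headings = 736 poses. Raycast each; keep the one whose scan matches to 4 dp.
  (4.5, 6.5, 255°): beam 1 = 0.5774 ≠ 1.0000 ✗
  (7.5, 8.5, 150°): beam 1 = 0.5176 ≠ 1.0000 ✗
  (1.5, 1.5, 165°): beam 1 = 2.8868 ≠ 1.0000 ✗
  (1.5, 8.5, 150°): beam 1 = 1.9319 ≠ 1.0000 ✗
  (6.5, 6.5, 15°): beam 1 = 4.0415 ≠ 1.0000 ✗
  …
  (1.5, 5.5, 255°): r_1=1.0000, r_2=0.5176, r_3=0.5774, r_4=1.5529, r_5=5.1962, r_6=1.9319, r_7=1.7321 — all match ✓
No second candidate reproduces the full scan.

(x, y, θ) = (1.5, 5.5, 255°)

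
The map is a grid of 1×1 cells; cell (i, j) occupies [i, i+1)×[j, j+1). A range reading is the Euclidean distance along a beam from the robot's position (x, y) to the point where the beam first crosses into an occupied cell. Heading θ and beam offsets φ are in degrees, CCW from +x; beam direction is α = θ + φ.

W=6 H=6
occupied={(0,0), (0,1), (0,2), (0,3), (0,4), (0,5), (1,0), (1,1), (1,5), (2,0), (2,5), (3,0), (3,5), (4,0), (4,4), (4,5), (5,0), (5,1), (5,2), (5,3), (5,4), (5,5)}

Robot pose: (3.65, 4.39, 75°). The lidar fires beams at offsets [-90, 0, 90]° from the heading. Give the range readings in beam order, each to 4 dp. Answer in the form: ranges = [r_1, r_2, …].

ranges = [0.3623, 0.6315, 2.3569]

beam 1: φ=-90°, α=345°
  direction (0.9659, -0.2588); cell (3,4); t to first gridline: x 0.3623, y 1.5068 (then +1.0353 / +3.8637)
    (4,4) via x @ 0.3623  # hit
  → r_1 = 0.3623
beam 2: φ=0°, α=75°
  direction (0.2588, 0.9659); cell (3,4); t to first gridline: x 1.3523, y 0.6315 (then +3.8637 / +1.0353)
    (3,5) via y @ 0.6315  # hit
  → r_2 = 0.6315
beam 3: φ=90°, α=165°
  direction (-0.9659, 0.2588); cell (3,4); t to first gridline: x 0.6729, y 2.3569 (then +1.0353 / +3.8637)
    (2,4) via x @ 0.6729
    (1,4) via x @ 1.7082
    (1,5) via y @ 2.3569  # hit
  → r_3 = 2.3569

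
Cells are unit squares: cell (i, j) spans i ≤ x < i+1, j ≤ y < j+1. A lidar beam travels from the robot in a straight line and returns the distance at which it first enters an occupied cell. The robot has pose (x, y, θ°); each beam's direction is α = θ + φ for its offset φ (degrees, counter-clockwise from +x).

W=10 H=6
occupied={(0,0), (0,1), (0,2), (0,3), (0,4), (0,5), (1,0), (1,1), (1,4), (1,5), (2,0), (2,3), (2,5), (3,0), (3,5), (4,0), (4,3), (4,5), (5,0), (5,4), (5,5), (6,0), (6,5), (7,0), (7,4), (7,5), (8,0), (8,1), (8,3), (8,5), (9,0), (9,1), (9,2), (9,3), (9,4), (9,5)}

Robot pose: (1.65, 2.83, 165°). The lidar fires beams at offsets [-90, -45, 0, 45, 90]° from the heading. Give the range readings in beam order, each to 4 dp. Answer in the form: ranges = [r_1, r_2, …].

beam 1: φ=-90°, α=75°
  dir = (cos 75°, sin 75°) = (0.2588, 0.9659); from cell (1,2)
  next x-line at t=1.3523, next y-line at t=0.1760; Δt_x=3.8637, Δt_y=1.0353
    y: enter (1,3) at t=0.1760
    y: enter (1,4) at t=1.2113 ← occupied
  → r_1 = 1.2113
beam 2: φ=-45°, α=120°
  dir = (cos 120°, sin 120°) = (-0.5000, 0.8660); from cell (1,2)
  next x-line at t=1.3000, next y-line at t=0.1963; Δt_x=2.0000, Δt_y=1.1547
    y: enter (1,3) at t=0.1963
    x: enter (0,3) at t=1.3000 ← occupied
  → r_2 = 1.3000
beam 3: φ=0°, α=165°
  dir = (cos 165°, sin 165°) = (-0.9659, 0.2588); from cell (1,2)
  next x-line at t=0.6729, next y-line at t=0.6568; Δt_x=1.0353, Δt_y=3.8637
    y: enter (1,3) at t=0.6568
    x: enter (0,3) at t=0.6729 ← occupied
  → r_3 = 0.6729
beam 4: φ=45°, α=210°
  dir = (cos 210°, sin 210°) = (-0.8660, -0.5000); from cell (1,2)
  next x-line at t=0.7506, next y-line at t=1.6600; Δt_x=1.1547, Δt_y=2.0000
    x: enter (0,2) at t=0.7506 ← occupied
  → r_4 = 0.7506
beam 5: φ=90°, α=255°
  dir = (cos 255°, sin 255°) = (-0.2588, -0.9659); from cell (1,2)
  next x-line at t=2.5114, next y-line at t=0.8593; Δt_x=3.8637, Δt_y=1.0353
    y: enter (1,1) at t=0.8593 ← occupied
  → r_5 = 0.8593

ranges = [1.2113, 1.3000, 0.6729, 0.7506, 0.8593]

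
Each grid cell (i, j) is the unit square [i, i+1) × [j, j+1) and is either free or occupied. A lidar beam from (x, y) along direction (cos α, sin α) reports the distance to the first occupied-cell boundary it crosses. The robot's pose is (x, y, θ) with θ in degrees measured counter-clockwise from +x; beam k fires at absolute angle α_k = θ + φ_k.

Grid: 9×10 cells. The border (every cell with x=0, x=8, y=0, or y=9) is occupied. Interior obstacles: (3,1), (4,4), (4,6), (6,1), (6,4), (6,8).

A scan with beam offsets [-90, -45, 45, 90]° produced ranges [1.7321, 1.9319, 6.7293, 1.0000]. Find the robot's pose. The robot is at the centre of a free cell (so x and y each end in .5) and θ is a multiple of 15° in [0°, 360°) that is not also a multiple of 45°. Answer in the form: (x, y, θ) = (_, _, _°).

Candidates: 50 free-cell centres × 16 headings = 800 poses. Raycast each; keep the one whose scan matches to 4 dp.
  (2.5, 1.5, 120°): beam 1 = 0.5774 ≠ 1.7321 ✗
  (3.5, 3.5, 240°): beam 1 = 2.8868 ≠ 1.7321 ✗
  (7.5, 1.5, 30°): beam 1 = 0.5774 ≠ 1.7321 ✗
  (7.5, 6.5, 165°): beam 1 = 1.9319 ≠ 1.7321 ✗
  …
  (1.5, 2.5, 30°): r_1=1.7321, r_2=1.9319, r_3=6.7293, r_4=1.0000 — all match ✓
Unique over the lattice → pose = (1.5, 2.5, 30°).

(x, y, θ) = (1.5, 2.5, 30°)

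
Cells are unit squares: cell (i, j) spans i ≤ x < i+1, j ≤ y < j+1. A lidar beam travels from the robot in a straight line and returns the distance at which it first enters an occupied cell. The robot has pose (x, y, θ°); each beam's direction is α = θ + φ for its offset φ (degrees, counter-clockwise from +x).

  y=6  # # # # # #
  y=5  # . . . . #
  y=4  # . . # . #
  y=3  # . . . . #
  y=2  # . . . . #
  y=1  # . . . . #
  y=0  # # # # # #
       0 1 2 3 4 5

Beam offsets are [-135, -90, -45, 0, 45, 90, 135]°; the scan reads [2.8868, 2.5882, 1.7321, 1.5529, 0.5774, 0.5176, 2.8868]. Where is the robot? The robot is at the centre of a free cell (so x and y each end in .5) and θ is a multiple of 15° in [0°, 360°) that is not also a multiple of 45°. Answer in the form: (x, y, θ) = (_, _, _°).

Enumerate (i+0.5, j+0.5, θ) over the 19 free cells and 16 admissible headings. For each, cast all 7 beams and compare to the given ranges.
  (4.5, 2.5, 105°): beam 1 = 0.5774 ≠ 2.8868 ✗
  (3.5, 3.5, 165°): beam 1 = 1.7321 ≠ 2.8868 ✗
  (1.5, 1.5, 60°): beam 1 = 0.5176 ≠ 2.8868 ✗
  …
  (3.5, 3.5, 15°): r_1=2.8868, r_2=2.5882, r_3=1.7321, r_4=1.5529, r_5=0.5774, r_6=0.5176, r_7=2.8868 — all match ✓
Only this pose fits every beam.

(x, y, θ) = (3.5, 3.5, 15°)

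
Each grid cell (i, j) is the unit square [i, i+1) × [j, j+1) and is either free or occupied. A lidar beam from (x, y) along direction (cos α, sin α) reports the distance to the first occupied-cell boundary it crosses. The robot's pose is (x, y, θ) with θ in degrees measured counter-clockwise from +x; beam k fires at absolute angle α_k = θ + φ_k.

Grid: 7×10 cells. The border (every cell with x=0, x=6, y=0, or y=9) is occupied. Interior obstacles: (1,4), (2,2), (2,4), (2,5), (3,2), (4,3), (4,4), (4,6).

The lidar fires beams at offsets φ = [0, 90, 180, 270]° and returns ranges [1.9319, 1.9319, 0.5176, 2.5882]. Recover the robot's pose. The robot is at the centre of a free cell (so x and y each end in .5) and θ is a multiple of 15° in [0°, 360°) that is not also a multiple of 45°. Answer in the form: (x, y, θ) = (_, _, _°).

(x, y, θ) = (3.5, 8.5, 285°)

Candidates: 32 free-cell centres × 16 headings = 512 poses. Raycast each; keep the one whose scan matches to 4 dp.
  (2.5, 1.5, 330°): beam 1 = 1.0000 ≠ 1.9319 ✗
  (1.5, 6.5, 150°): beam 1 = 0.5774 ≠ 1.9319 ✗
  (5.5, 8.5, 255°): beam 2 = 0.5176 ≠ 1.9319 ✗
  (5.5, 1.5, 120°): beam 1 = 1.7321 ≠ 1.9319 ✗
  …
  (3.5, 8.5, 285°): r_1=1.9319, r_2=1.9319, r_3=0.5176, r_4=2.5882 — all match ✓
No second candidate reproduces the full scan.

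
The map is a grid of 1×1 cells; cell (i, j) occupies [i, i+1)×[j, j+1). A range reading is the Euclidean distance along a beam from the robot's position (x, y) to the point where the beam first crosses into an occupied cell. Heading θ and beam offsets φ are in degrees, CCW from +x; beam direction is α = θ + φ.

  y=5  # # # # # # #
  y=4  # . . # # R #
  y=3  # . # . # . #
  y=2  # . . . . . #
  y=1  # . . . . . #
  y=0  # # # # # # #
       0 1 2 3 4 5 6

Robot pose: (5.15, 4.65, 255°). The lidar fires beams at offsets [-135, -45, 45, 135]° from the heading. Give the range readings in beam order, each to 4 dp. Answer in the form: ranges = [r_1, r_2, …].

beam 1: φ=-135°, α=120°
  d=(-0.5000,0.8660)  start (5,4)  tX=0.3000 tY=0.4041  stride 1/|dx|=2.0000 1/|dy|=1.1547
    cross x-line → (4,4), t=0.3000 (wall)
  → r_1 = 0.3000
beam 2: φ=-45°, α=210°
  d=(-0.8660,-0.5000)  start (5,4)  tX=0.1732 tY=1.3000  stride 1/|dx|=1.1547 1/|dy|=2.0000
    cross x-line → (4,4), t=0.1732 (wall)
  → r_2 = 0.1732
beam 3: φ=45°, α=300°
  d=(0.5000,-0.8660)  start (5,4)  tX=1.7000 tY=0.7506  stride 1/|dx|=2.0000 1/|dy|=1.1547
    cross y-line → (5,3), t=0.7506
    cross x-line → (6,3), t=1.7000 (wall)
  → r_3 = 1.7000
beam 4: φ=135°, α=30°
  d=(0.8660,0.5000)  start (5,4)  tX=0.9815 tY=0.7000  stride 1/|dx|=1.1547 1/|dy|=2.0000
    cross y-line → (5,5), t=0.7000 (wall)
  → r_4 = 0.7000

ranges = [0.3000, 0.1732, 1.7000, 0.7000]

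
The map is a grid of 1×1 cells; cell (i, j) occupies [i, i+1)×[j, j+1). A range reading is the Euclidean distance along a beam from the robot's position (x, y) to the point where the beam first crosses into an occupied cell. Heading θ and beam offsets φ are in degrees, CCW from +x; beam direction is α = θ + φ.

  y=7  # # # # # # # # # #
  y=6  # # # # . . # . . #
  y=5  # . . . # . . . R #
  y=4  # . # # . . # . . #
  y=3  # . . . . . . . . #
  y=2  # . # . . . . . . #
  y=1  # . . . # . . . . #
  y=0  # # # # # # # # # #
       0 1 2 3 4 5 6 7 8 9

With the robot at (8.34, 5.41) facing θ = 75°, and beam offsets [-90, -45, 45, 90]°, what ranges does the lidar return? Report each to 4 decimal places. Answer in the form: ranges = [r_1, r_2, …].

beam 1: φ=-90°, α=345°
  direction (0.9659, -0.2588); cell (8,5); t to first gridline: x 0.6833, y 1.5841 (then +1.0353 / +3.8637)
    (9,5) via x @ 0.6833  # hit
  → r_1 = 0.6833
beam 2: φ=-45°, α=30°
  direction (0.8660, 0.5000); cell (8,5); t to first gridline: x 0.7621, y 1.1800 (then +1.1547 / +2.0000)
    (9,5) via x @ 0.7621  # hit
  → r_2 = 0.7621
beam 3: φ=45°, α=120°
  direction (-0.5000, 0.8660); cell (8,5); t to first gridline: x 0.6800, y 0.6813 (then +2.0000 / +1.1547)
    (7,5) via x @ 0.6800
    (7,6) via y @ 0.6813
    (7,7) via y @ 1.8360  # hit
  → r_3 = 1.8360
beam 4: φ=90°, α=165°
  direction (-0.9659, 0.2588); cell (8,5); t to first gridline: x 0.3520, y 2.2796 (then +1.0353 / +3.8637)
    (7,5) via x @ 0.3520
    (6,5) via x @ 1.3873
    (6,6) via y @ 2.2796  # hit
  → r_4 = 2.2796

ranges = [0.6833, 0.7621, 1.8360, 2.2796]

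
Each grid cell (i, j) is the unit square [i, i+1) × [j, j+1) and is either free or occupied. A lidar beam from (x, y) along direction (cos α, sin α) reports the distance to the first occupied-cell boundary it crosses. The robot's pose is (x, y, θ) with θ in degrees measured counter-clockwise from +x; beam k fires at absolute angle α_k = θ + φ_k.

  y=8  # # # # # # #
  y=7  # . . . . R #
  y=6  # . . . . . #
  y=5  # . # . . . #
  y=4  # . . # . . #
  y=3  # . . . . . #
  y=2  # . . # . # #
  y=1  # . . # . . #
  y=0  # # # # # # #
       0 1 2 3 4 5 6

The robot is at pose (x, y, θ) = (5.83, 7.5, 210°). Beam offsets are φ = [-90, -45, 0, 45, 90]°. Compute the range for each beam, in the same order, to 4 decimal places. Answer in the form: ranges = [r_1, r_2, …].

beam 1: φ=-90°, α=120°
  direction (-0.5000, 0.8660); cell (5,7); t to first gridline: x 1.6600, y 0.5774 (then +2.0000 / +1.1547)
    (5,8) via y @ 0.5774  # hit
  → r_1 = 0.5774
beam 2: φ=-45°, α=165°
  direction (-0.9659, 0.2588); cell (5,7); t to first gridline: x 0.8593, y 1.9319 (then +1.0353 / +3.8637)
    (4,7) via x @ 0.8593
    (3,7) via x @ 1.8946
    (3,8) via y @ 1.9319  # hit
  → r_2 = 1.9319
beam 3: φ=0°, α=210°
  direction (-0.8660, -0.5000); cell (5,7); t to first gridline: x 0.9584, y 1.0000 (then +1.1547 / +2.0000)
    (4,7) via x @ 0.9584
    (4,6) via y @ 1.0000
    (3,6) via x @ 2.1131
    (3,5) via y @ 3.0000
    (2,5) via x @ 3.2678  # hit
  → r_3 = 3.2678
beam 4: φ=45°, α=255°
  direction (-0.2588, -0.9659); cell (5,7); t to first gridline: x 3.2069, y 0.5176 (then +3.8637 / +1.0353)
    (5,6) via y @ 0.5176
    (5,5) via y @ 1.5529
    (5,4) via y @ 2.5882
    (4,4) via x @ 3.2069
    (4,3) via y @ 3.6235
    (4,2) via y @ 4.6587
    (4,1) via y @ 5.6940
    (4,0) via y @ 6.7293  # hit
  → r_4 = 6.7293
beam 5: φ=90°, α=300°
  direction (0.5000, -0.8660); cell (5,7); t to first gridline: x 0.3400, y 0.5774 (then +2.0000 / +1.1547)
    (6,7) via x @ 0.3400  # hit
  → r_5 = 0.3400

ranges = [0.5774, 1.9319, 3.2678, 6.7293, 0.3400]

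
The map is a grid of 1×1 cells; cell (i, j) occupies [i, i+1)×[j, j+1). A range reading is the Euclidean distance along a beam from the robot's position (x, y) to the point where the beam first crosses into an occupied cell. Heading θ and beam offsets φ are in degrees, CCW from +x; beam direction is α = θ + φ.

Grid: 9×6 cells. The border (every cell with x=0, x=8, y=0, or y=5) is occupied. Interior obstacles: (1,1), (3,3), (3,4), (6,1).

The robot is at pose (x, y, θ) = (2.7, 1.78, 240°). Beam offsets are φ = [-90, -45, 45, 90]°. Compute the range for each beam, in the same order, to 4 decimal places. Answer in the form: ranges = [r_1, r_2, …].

ranges = [1.9630, 0.7247, 0.8075, 1.5600]

beam 1: φ=-90°, α=150°
  cosα=-0.8660 sinα=0.5000 | (2,1) | tMaxX 0.8083 tMaxY 0.4400 | tΔX 1.1547 tΔY 2.0000
    t=0.4400 [y] (2,2)
    t=0.8083 [x] (1,2)
    t=1.9630 [x] (0,2) — stop
  → r_1 = 1.9630
beam 2: φ=-45°, α=195°
  cosα=-0.9659 sinα=-0.2588 | (2,1) | tMaxX 0.7247 tMaxY 3.0137 | tΔX 1.0353 tΔY 3.8637
    t=0.7247 [x] (1,1) — stop
  → r_2 = 0.7247
beam 3: φ=45°, α=285°
  cosα=0.2588 sinα=-0.9659 | (2,1) | tMaxX 1.1591 tMaxY 0.8075 | tΔX 3.8637 tΔY 1.0353
    t=0.8075 [y] (2,0) — stop
  → r_3 = 0.8075
beam 4: φ=90°, α=330°
  cosα=0.8660 sinα=-0.5000 | (2,1) | tMaxX 0.3464 tMaxY 1.5600 | tΔX 1.1547 tΔY 2.0000
    t=0.3464 [x] (3,1)
    t=1.5011 [x] (4,1)
    t=1.5600 [y] (4,0) — stop
  → r_4 = 1.5600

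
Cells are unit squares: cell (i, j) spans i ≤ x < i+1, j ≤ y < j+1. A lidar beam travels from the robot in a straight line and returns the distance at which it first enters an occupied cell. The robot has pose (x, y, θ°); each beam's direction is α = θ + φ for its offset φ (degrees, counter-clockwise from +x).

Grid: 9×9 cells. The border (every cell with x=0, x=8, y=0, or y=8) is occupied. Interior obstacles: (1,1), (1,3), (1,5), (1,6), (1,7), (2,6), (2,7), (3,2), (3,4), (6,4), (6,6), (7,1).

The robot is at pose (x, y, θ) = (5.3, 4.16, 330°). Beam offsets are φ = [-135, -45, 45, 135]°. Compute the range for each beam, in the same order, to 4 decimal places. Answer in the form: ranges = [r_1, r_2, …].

ranges = [3.4164, 3.2715, 0.7247, 3.9755]

beam 1: φ=-135°, α=195°
  dir = (cos 195°, sin 195°) = (-0.9659, -0.2588); from cell (5,4)
  next x-line at t=0.3106, next y-line at t=0.6182; Δt_x=1.0353, Δt_y=3.8637
    x: enter (4,4) at t=0.3106
    y: enter (4,3) at t=0.6182
    x: enter (3,3) at t=1.3459
    x: enter (2,3) at t=2.3811
    x: enter (1,3) at t=3.4164 ← occupied
  → r_1 = 3.4164
beam 2: φ=-45°, α=285°
  dir = (cos 285°, sin 285°) = (0.2588, -0.9659); from cell (5,4)
  next x-line at t=2.7046, next y-line at t=0.1656; Δt_x=3.8637, Δt_y=1.0353
    y: enter (5,3) at t=0.1656
    y: enter (5,2) at t=1.2009
    y: enter (5,1) at t=2.2362
    x: enter (6,1) at t=2.7046
    y: enter (6,0) at t=3.2715 ← occupied
  → r_2 = 3.2715
beam 3: φ=45°, α=15°
  dir = (cos 15°, sin 15°) = (0.9659, 0.2588); from cell (5,4)
  next x-line at t=0.7247, next y-line at t=3.2455; Δt_x=1.0353, Δt_y=3.8637
    x: enter (6,4) at t=0.7247 ← occupied
  → r_3 = 0.7247
beam 4: φ=135°, α=105°
  dir = (cos 105°, sin 105°) = (-0.2588, 0.9659); from cell (5,4)
  next x-line at t=1.1591, next y-line at t=0.8696; Δt_x=3.8637, Δt_y=1.0353
    y: enter (5,5) at t=0.8696
    x: enter (4,5) at t=1.1591
    y: enter (4,6) at t=1.9049
    y: enter (4,7) at t=2.9402
    y: enter (4,8) at t=3.9755 ← occupied
  → r_4 = 3.9755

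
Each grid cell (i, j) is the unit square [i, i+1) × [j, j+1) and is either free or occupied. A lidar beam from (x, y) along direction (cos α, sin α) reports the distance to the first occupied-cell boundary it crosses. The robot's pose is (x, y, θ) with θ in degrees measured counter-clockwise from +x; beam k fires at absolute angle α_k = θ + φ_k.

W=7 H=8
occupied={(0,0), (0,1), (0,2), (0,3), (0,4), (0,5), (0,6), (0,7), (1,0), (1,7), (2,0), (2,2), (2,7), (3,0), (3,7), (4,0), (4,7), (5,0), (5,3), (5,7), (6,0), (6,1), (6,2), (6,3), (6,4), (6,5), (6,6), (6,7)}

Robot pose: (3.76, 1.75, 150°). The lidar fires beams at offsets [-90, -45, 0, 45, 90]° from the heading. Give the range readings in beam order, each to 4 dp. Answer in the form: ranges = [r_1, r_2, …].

beam 1: φ=-90°, α=60°
  cosα=0.5000 sinα=0.8660 | (3,1) | tMaxX 0.4800 tMaxY 0.2887 | tΔX 2.0000 tΔY 1.1547
    t=0.2887 [y] (3,2)
    t=0.4800 [x] (4,2)
    t=1.4434 [y] (4,3)
    t=2.4800 [x] (5,3) — stop
  → r_1 = 2.4800
beam 2: φ=-45°, α=105°
  cosα=-0.2588 sinα=0.9659 | (3,1) | tMaxX 2.9364 tMaxY 0.2588 | tΔX 3.8637 tΔY 1.0353
    t=0.2588 [y] (3,2)
    t=1.2941 [y] (3,3)
    t=2.3294 [y] (3,4)
    t=2.9364 [x] (2,4)
    t=3.3646 [y] (2,5)
    t=4.3999 [y] (2,6)
    t=5.4352 [y] (2,7) — stop
  → r_2 = 5.4352
beam 3: φ=0°, α=150°
  cosα=-0.8660 sinα=0.5000 | (3,1) | tMaxX 0.8776 tMaxY 0.5000 | tΔX 1.1547 tΔY 2.0000
    t=0.5000 [y] (3,2)
    t=0.8776 [x] (2,2) — stop
  → r_3 = 0.8776
beam 4: φ=45°, α=195°
  cosα=-0.9659 sinα=-0.2588 | (3,1) | tMaxX 0.7868 tMaxY 2.8978 | tΔX 1.0353 tΔY 3.8637
    t=0.7868 [x] (2,1)
    t=1.8221 [x] (1,1)
    t=2.8574 [x] (0,1) — stop
  → r_4 = 2.8574
beam 5: φ=90°, α=240°
  cosα=-0.5000 sinα=-0.8660 | (3,1) | tMaxX 1.5200 tMaxY 0.8660 | tΔX 2.0000 tΔY 1.1547
    t=0.8660 [y] (3,0) — stop
  → r_5 = 0.8660

ranges = [2.4800, 5.4352, 0.8776, 2.8574, 0.8660]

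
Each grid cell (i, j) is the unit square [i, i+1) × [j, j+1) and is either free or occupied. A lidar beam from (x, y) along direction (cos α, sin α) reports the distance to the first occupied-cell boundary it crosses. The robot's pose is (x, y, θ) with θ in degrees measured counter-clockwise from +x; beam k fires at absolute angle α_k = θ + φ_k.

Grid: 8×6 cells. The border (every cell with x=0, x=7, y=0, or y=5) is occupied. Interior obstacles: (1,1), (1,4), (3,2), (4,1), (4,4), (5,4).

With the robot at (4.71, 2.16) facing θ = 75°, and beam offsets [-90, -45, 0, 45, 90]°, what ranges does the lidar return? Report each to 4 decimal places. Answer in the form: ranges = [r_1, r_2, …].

beam 1: φ=-90°, α=345°
  d=(0.9659,-0.2588)  start (4,2)  tX=0.3002 tY=0.6182  stride 1/|dx|=1.0353 1/|dy|=3.8637
    cross x-line → (5,2), t=0.3002
    cross y-line → (5,1), t=0.6182
    cross x-line → (6,1), t=1.3355
    cross x-line → (7,1), t=2.3708 (wall)
  → r_1 = 2.3708
beam 2: φ=-45°, α=30°
  d=(0.8660,0.5000)  start (4,2)  tX=0.3349 tY=1.6800  stride 1/|dx|=1.1547 1/|dy|=2.0000
    cross x-line → (5,2), t=0.3349
    cross x-line → (6,2), t=1.4896
    cross y-line → (6,3), t=1.6800
    cross x-line → (7,3), t=2.6443 (wall)
  → r_2 = 2.6443
beam 3: φ=0°, α=75°
  d=(0.2588,0.9659)  start (4,2)  tX=1.1205 tY=0.8696  stride 1/|dx|=3.8637 1/|dy|=1.0353
    cross y-line → (4,3), t=0.8696
    cross x-line → (5,3), t=1.1205
    cross y-line → (5,4), t=1.9049 (wall)
  → r_3 = 1.9049
beam 4: φ=45°, α=120°
  d=(-0.5000,0.8660)  start (4,2)  tX=1.4200 tY=0.9699  stride 1/|dx|=2.0000 1/|dy|=1.1547
    cross y-line → (4,3), t=0.9699
    cross x-line → (3,3), t=1.4200
    cross y-line → (3,4), t=2.1246
    cross y-line → (3,5), t=3.2793 (wall)
  → r_4 = 3.2793
beam 5: φ=90°, α=165°
  d=(-0.9659,0.2588)  start (4,2)  tX=0.7350 tY=3.2455  stride 1/|dx|=1.0353 1/|dy|=3.8637
    cross x-line → (3,2), t=0.7350 (wall)
  → r_5 = 0.7350

ranges = [2.3708, 2.6443, 1.9049, 3.2793, 0.7350]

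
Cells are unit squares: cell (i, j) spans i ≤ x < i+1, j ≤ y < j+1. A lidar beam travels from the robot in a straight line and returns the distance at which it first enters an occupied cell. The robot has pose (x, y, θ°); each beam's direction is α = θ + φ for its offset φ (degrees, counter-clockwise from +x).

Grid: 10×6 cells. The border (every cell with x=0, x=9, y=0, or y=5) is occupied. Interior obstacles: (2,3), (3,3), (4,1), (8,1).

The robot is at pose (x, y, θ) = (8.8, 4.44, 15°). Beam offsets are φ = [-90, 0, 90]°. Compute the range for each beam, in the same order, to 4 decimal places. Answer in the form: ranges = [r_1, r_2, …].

ranges = [0.7727, 0.2071, 0.5798]

beam 1: φ=-90°, α=285°
  direction (0.2588, -0.9659); cell (8,4); t to first gridline: x 0.7727, y 0.4555 (then +3.8637 / +1.0353)
    (8,3) via y @ 0.4555
    (9,3) via x @ 0.7727  # hit
  → r_1 = 0.7727
beam 2: φ=0°, α=15°
  direction (0.9659, 0.2588); cell (8,4); t to first gridline: x 0.2071, y 2.1637 (then +1.0353 / +3.8637)
    (9,4) via x @ 0.2071  # hit
  → r_2 = 0.2071
beam 3: φ=90°, α=105°
  direction (-0.2588, 0.9659); cell (8,4); t to first gridline: x 3.0910, y 0.5798 (then +3.8637 / +1.0353)
    (8,5) via y @ 0.5798  # hit
  → r_3 = 0.5798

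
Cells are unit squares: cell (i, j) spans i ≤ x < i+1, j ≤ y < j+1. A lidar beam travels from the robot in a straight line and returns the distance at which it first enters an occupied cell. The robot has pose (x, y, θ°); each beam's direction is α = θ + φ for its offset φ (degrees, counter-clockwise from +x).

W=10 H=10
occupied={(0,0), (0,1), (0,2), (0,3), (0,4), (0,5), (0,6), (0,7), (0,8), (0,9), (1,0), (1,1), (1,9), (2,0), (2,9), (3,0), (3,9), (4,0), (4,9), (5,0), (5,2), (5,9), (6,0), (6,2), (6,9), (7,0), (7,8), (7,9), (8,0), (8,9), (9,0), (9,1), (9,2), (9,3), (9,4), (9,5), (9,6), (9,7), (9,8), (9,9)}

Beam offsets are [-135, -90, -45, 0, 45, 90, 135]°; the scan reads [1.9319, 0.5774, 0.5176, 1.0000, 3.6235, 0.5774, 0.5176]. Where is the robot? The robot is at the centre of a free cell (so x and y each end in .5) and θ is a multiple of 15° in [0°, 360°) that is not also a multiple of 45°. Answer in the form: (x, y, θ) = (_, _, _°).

(x, y, θ) = (5.5, 1.5, 330°)

The pose lattice has 60·16 = 960 candidates. Test each by forward raycasting.
  (5.5, 6.5, 60°): beam 1 = 3.6235 ≠ 1.9319 ✗
  (3.5, 7.5, 330°): beam 1 = 2.5882 ≠ 1.9319 ✗
  (8.5, 3.5, 150°): beam 1 = 0.5176 ≠ 1.9319 ✗
  (7.5, 2.5, 240°): beam 1 = 6.7293 ≠ 1.9319 ✗
  …
  (5.5, 1.5, 330°): r_1=1.9319, r_2=0.5774, r_3=0.5176, r_4=1.0000, r_5=3.6235, r_6=0.5774, r_7=0.5176 — all match ✓
Only this pose fits every beam.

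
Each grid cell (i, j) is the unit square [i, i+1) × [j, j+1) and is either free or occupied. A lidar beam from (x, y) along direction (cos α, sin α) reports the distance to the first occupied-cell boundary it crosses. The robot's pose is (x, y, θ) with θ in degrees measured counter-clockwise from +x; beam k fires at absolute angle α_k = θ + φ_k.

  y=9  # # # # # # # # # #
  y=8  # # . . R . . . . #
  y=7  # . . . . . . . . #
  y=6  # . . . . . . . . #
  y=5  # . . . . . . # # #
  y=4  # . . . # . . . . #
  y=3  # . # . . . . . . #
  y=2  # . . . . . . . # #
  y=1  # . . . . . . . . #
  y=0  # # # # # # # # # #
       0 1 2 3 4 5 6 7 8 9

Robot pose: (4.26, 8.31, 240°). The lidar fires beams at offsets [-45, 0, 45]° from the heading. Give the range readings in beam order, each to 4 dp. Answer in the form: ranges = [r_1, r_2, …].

ranges = [3.3750, 6.5200, 7.5679]

beam 1: φ=-45°, α=195°
  d=(-0.9659,-0.2588)  start (4,8)  tX=0.2692 tY=1.1977  stride 1/|dx|=1.0353 1/|dy|=3.8637
    cross x-line → (3,8), t=0.2692
    cross y-line → (3,7), t=1.1977
    cross x-line → (2,7), t=1.3044
    cross x-line → (1,7), t=2.3397
    cross x-line → (0,7), t=3.3750 (wall)
  → r_1 = 3.3750
beam 2: φ=0°, α=240°
  d=(-0.5000,-0.8660)  start (4,8)  tX=0.5200 tY=0.3580  stride 1/|dx|=2.0000 1/|dy|=1.1547
    cross y-line → (4,7), t=0.3580
    cross x-line → (3,7), t=0.5200
    cross y-line → (3,6), t=1.5127
    cross x-line → (2,6), t=2.5200
    cross y-line → (2,5), t=2.6674
    cross y-line → (2,4), t=3.8221
    cross x-line → (1,4), t=4.5200
    cross y-line → (1,3), t=4.9768
    cross y-line → (1,2), t=6.1315
    cross x-line → (0,2), t=6.5200 (wall)
  → r_2 = 6.5200
beam 3: φ=45°, α=285°
  d=(0.2588,-0.9659)  start (4,8)  tX=2.8591 tY=0.3209  stride 1/|dx|=3.8637 1/|dy|=1.0353
    cross y-line → (4,7), t=0.3209
    cross y-line → (4,6), t=1.3562
    cross y-line → (4,5), t=2.3915
    cross x-line → (5,5), t=2.8591
    cross y-line → (5,4), t=3.4268
    cross y-line → (5,3), t=4.4620
    cross y-line → (5,2), t=5.4973
    cross y-line → (5,1), t=6.5326
    cross x-line → (6,1), t=6.7228
    cross y-line → (6,0), t=7.5679 (wall)
  → r_3 = 7.5679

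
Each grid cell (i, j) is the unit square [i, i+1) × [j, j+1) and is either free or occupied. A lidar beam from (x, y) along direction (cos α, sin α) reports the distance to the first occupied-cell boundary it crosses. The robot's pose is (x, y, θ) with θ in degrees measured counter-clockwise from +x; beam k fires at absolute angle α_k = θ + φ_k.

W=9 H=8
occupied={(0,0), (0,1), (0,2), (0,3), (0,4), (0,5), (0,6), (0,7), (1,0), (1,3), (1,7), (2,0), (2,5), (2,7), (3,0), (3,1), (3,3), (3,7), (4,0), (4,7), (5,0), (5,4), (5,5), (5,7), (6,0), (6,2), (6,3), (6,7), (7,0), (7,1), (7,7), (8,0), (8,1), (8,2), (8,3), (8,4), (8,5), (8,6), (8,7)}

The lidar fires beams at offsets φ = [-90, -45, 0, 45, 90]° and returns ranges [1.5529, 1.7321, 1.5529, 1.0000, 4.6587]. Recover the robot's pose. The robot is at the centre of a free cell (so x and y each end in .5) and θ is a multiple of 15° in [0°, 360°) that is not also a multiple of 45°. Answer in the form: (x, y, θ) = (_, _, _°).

(x, y, θ) = (2.5, 2.5, 255°)

The pose lattice has 33·16 = 528 candidates. Test each by forward raycasting.
  (7.5, 5.5, 240°): beam 1 = 3.0000 ≠ 1.5529 ✗
  (3.5, 6.5, 150°): beam 1 = 0.5774 ≠ 1.5529 ✗
  (7.5, 5.5, 255°): beam 3 = 1.9319 ≠ 1.5529 ✗
  (7.5, 5.5, 195°): beam 2 = 3.0000 ≠ 1.7321 ✗
  (3.5, 5.5, 30°): beam 1 = 5.1962 ≠ 1.5529 ✗
  …
  (2.5, 2.5, 255°): r_1=1.5529, r_2=1.7321, r_3=1.5529, r_4=1.0000, r_5=4.6587 — all match ✓
No second candidate reproduces the full scan.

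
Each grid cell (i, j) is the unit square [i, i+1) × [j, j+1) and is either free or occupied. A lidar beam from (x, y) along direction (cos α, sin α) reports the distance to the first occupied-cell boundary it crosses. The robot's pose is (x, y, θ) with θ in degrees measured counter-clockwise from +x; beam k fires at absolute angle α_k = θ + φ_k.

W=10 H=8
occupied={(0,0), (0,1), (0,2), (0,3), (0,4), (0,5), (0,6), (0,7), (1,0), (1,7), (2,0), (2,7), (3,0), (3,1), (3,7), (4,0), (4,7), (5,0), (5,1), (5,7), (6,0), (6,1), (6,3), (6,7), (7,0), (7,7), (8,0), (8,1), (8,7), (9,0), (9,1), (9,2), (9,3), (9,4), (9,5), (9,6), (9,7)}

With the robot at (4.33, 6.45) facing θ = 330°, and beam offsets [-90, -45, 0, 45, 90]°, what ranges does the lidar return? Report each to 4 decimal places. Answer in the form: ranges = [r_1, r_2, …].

ranges = [6.2931, 4.6070, 5.3925, 2.1250, 0.6351]

beam 1: φ=-90°, α=240°
  direction (-0.5000, -0.8660); cell (4,6); t to first gridline: x 0.6600, y 0.5196 (then +2.0000 / +1.1547)
    (4,5) via y @ 0.5196
    (3,5) via x @ 0.6600
    (3,4) via y @ 1.6743
    (2,4) via x @ 2.6600
    (2,3) via y @ 2.8290
    (2,2) via y @ 3.9837
    (1,2) via x @ 4.6600
    (1,1) via y @ 5.1384
    (1,0) via y @ 6.2931  # hit
  → r_1 = 6.2931
beam 2: φ=-45°, α=285°
  direction (0.2588, -0.9659); cell (4,6); t to first gridline: x 2.5887, y 0.4659 (then +3.8637 / +1.0353)
    (4,5) via y @ 0.4659
    (4,4) via y @ 1.5012
    (4,3) via y @ 2.5364
    (5,3) via x @ 2.5887
    (5,2) via y @ 3.5717
    (5,1) via y @ 4.6070  # hit
  → r_2 = 4.6070
beam 3: φ=0°, α=330°
  direction (0.8660, -0.5000); cell (4,6); t to first gridline: x 0.7736, y 0.9000 (then +1.1547 / +2.0000)
    (5,6) via x @ 0.7736
    (5,5) via y @ 0.9000
    (6,5) via x @ 1.9283
    (6,4) via y @ 2.9000
    (7,4) via x @ 3.0831
    (8,4) via x @ 4.2378
    (8,3) via y @ 4.9000
    (9,3) via x @ 5.3925  # hit
  → r_3 = 5.3925
beam 4: φ=45°, α=15°
  direction (0.9659, 0.2588); cell (4,6); t to first gridline: x 0.6936, y 2.1250 (then +1.0353 / +3.8637)
    (5,6) via x @ 0.6936
    (6,6) via x @ 1.7289
    (6,7) via y @ 2.1250  # hit
  → r_4 = 2.1250
beam 5: φ=90°, α=60°
  direction (0.5000, 0.8660); cell (4,6); t to first gridline: x 1.3400, y 0.6351 (then +2.0000 / +1.1547)
    (4,7) via y @ 0.6351  # hit
  → r_5 = 0.6351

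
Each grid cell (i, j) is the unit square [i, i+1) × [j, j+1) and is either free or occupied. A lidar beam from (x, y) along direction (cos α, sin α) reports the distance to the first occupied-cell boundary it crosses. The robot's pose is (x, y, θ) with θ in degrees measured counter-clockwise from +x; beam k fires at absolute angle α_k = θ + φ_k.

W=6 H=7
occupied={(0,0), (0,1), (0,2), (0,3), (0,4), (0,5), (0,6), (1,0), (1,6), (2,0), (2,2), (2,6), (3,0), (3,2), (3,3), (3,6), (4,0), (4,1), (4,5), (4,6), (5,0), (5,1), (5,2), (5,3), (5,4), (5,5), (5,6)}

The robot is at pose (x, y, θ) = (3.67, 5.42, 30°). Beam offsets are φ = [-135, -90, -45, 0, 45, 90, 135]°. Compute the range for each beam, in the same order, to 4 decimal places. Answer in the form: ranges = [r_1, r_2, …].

ranges = [1.4701, 2.6600, 0.3416, 0.3811, 0.6005, 0.6697, 2.2409]

beam 1: φ=-135°, α=255°
  dir = (cos 255°, sin 255°) = (-0.2588, -0.9659); from cell (3,5)
  next x-line at t=2.5887, next y-line at t=0.4348; Δt_x=3.8637, Δt_y=1.0353
    y: enter (3,4) at t=0.4348
    y: enter (3,3) at t=1.4701 ← occupied
  → r_1 = 1.4701
beam 2: φ=-90°, α=300°
  dir = (cos 300°, sin 300°) = (0.5000, -0.8660); from cell (3,5)
  next x-line at t=0.6600, next y-line at t=0.4850; Δt_x=2.0000, Δt_y=1.1547
    y: enter (3,4) at t=0.4850
    x: enter (4,4) at t=0.6600
    y: enter (4,3) at t=1.6397
    x: enter (5,3) at t=2.6600 ← occupied
  → r_2 = 2.6600
beam 3: φ=-45°, α=345°
  dir = (cos 345°, sin 345°) = (0.9659, -0.2588); from cell (3,5)
  next x-line at t=0.3416, next y-line at t=1.6228; Δt_x=1.0353, Δt_y=3.8637
    x: enter (4,5) at t=0.3416 ← occupied
  → r_3 = 0.3416
beam 4: φ=0°, α=30°
  dir = (cos 30°, sin 30°) = (0.8660, 0.5000); from cell (3,5)
  next x-line at t=0.3811, next y-line at t=1.1600; Δt_x=1.1547, Δt_y=2.0000
    x: enter (4,5) at t=0.3811 ← occupied
  → r_4 = 0.3811
beam 5: φ=45°, α=75°
  dir = (cos 75°, sin 75°) = (0.2588, 0.9659); from cell (3,5)
  next x-line at t=1.2750, next y-line at t=0.6005; Δt_x=3.8637, Δt_y=1.0353
    y: enter (3,6) at t=0.6005 ← occupied
  → r_5 = 0.6005
beam 6: φ=90°, α=120°
  dir = (cos 120°, sin 120°) = (-0.5000, 0.8660); from cell (3,5)
  next x-line at t=1.3400, next y-line at t=0.6697; Δt_x=2.0000, Δt_y=1.1547
    y: enter (3,6) at t=0.6697 ← occupied
  → r_6 = 0.6697
beam 7: φ=135°, α=165°
  dir = (cos 165°, sin 165°) = (-0.9659, 0.2588); from cell (3,5)
  next x-line at t=0.6936, next y-line at t=2.2409; Δt_x=1.0353, Δt_y=3.8637
    x: enter (2,5) at t=0.6936
    x: enter (1,5) at t=1.7289
    y: enter (1,6) at t=2.2409 ← occupied
  → r_7 = 2.2409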